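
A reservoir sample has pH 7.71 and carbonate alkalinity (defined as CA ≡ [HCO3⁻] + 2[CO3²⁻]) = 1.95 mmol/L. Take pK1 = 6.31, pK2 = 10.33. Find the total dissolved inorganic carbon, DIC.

CA = [HCO3⁻] + 2[CO3²⁻] = (α₁ + 2α₂)·DIC
At pH 7.71: [H⁺]/K1 = 10^-1.40 = 0.039811, K2/[H⁺] = 10^-2.62 = 0.0023988
α₁ = 1/(1 + 0.039811 + 0.0023988) = 1/1.0422 = 0.9595; α₂ = α₁·K2/[H⁺] = 0.002302
α₁ + 2α₂ = 0.9641
DIC = CA / (α₁ + 2α₂) = 1.95 / 0.9641 = 2.02 mmol/L

DIC = 2.02 mmol/L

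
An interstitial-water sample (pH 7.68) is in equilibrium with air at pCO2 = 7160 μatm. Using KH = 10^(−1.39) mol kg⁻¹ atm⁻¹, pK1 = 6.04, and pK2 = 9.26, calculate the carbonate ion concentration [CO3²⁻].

[CO3²⁻] = 0.335 mmol/kg

[CO2*] = KH · pCO2 = 10^(−1.39) × 7160×10^-6 = 2.917×10^-4 mol/kg
α₀ = 1/(1 + K1/[H⁺] + K1K2/[H⁺]²) = 1/(1 + 10^+1.64 + 10^+0.06) = 0.02183
DIC = [CO2*]/α₀ = 2.917×10^-4 / 0.02183 = 13.36 mmol/kg
[CO3²⁻] = α₂·DIC; α₂ = 0.02507, so [CO3²⁻] = 0.02507 × 13.36 = 0.335 mmol/kg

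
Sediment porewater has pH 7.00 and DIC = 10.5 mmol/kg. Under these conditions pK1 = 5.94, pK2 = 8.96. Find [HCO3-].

α₁ = 1 / (1 + [H⁺]/K1 + K2/[H⁺]) = 1 / (1 + 10^-1.06 + 10^-1.96)
   = 1 / (1 + 0.087096 + 0.010965) = 1/1.0981 = 0.9107
[HCO3⁻] = α₁ × DIC = 0.9107 × 10.5 = 9.56 mmol/kg

[HCO3⁻] = 9.56 mmol/kg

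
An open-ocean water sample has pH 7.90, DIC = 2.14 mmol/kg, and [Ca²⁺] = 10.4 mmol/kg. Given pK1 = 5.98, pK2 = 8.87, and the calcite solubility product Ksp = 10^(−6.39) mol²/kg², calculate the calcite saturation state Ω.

α₂ = 1 / (1 + [H⁺]/K2 + [H⁺]²/(K1K2)) = 1 / (1 + 10^+0.97 + 10^-0.95)
   = 1 / (1 + 9.3325 + 0.11220) = 1/10.445 = 0.09574
[CO3²⁻] = α₂ × DIC = 0.09574 × 2.14 = 0.2049 mmol/kg
Ksp = 10^(−6.39) = 4.074×10^-7
Ω = [Ca²⁺][CO3²⁻]/Ksp = (10.4×10^-3)(2.049×10^-4) / 4.074×10^-7 = 5.23

Ω = 5.23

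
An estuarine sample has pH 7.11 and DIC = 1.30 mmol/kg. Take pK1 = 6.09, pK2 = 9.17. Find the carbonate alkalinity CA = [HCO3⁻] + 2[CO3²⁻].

CA = [HCO3⁻] + 2[CO3²⁻] = (α₁ + 2α₂)·DIC
At pH 7.11: [H⁺]/K1 = 10^-1.02 = 0.095499, K2/[H⁺] = 10^-2.06 = 0.0087096
α₁ = 1/(1 + 0.095499 + 0.0087096) = 1/1.1042 = 0.9056; α₂ = α₁·K2/[H⁺] = 0.007888
α₁ + 2α₂ = 0.9214
CA = 0.9214 × 1.30 = 1.20 mmol/kg

CA = 1.20 mmol/kg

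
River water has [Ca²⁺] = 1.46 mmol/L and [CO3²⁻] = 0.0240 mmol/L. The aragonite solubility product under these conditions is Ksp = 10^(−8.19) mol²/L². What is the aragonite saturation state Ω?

Ksp = 10^(−8.19) = 6.457×10^-9
Ω = [Ca²⁺][CO3²⁻]/Ksp = (1.46×10^-3)(0.0240×10^-3) / 6.457×10^-9 = 5.43

Ω = 5.43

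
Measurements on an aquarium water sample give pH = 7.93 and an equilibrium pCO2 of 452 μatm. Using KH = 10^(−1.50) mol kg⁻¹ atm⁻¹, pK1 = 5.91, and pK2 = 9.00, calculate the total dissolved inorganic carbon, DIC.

[CO2*] = KH · pCO2 = 10^(−1.50) × 452×10^-6 = 1.429×10^-5 mol/kg
α₀ = 1/(1 + K1/[H⁺] + K1K2/[H⁺]²) = 1/(1 + 10^+2.02 + 10^+0.95) = 0.008724
DIC = [CO2*]/α₀ = 1.429×10^-5 / 0.008724 = 1.64 mmol/kg

DIC = 1.64 mmol/kg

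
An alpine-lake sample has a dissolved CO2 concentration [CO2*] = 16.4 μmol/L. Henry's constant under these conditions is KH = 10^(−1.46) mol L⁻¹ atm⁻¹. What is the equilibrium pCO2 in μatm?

KH = 10^(−1.46) = 3.467×10^-2 mol L⁻¹ atm⁻¹
pCO2 = [CO2*]/KH = 16.4×10^-6 / 3.467×10^-2 = 4.73×10^-4 atm = 473 μatm

pCO2 = 473 μatm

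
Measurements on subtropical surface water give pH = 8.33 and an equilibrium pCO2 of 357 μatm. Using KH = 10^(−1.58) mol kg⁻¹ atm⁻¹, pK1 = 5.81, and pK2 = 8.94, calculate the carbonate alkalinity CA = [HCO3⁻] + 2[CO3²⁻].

[CO2*] = KH · pCO2 = 10^(−1.58) × 357×10^-6 = 9.390×10^-6 mol/kg
α₀ = 1/(1 + K1/[H⁺] + K1K2/[H⁺]²) = 1/(1 + 10^+2.52 + 10^+1.91) = 0.002419
DIC = [CO2*]/α₀ = 9.390×10^-6 / 0.002419 = 3.882 mmol/kg
CA = (α₁ + 2α₂)·DIC = (0.8010 + 2×0.1966) × 3.882 = 4.64 mmol/kg

CA = 4.64 mmol/kg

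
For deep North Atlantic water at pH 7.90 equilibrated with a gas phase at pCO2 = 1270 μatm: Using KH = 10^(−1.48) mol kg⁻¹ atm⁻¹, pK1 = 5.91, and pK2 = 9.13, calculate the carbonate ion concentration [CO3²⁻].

[CO3²⁻] = 0.242 mmol/kg

[CO2*] = KH · pCO2 = 10^(−1.48) × 1270×10^-6 = 4.205×10^-5 mol/kg
α₀ = 1/(1 + K1/[H⁺] + K1K2/[H⁺]²) = 1/(1 + 10^+1.99 + 10^+0.76) = 0.009571
DIC = [CO2*]/α₀ = 4.205×10^-5 / 0.009571 = 4.394 mmol/kg
[CO3²⁻] = α₂·DIC; α₂ = 0.05508, so [CO3²⁻] = 0.05508 × 4.394 = 0.242 mmol/kg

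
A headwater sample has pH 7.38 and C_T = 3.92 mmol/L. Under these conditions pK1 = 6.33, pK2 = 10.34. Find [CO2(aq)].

α₀ = 1 / (1 + K1/[H⁺] + K1K2/[H⁺]²) = 1 / (1 + 10^+1.05 + 10^-1.91)
   = 1 / (1 + 11.220 + 0.012303) = 1/12.232 = 0.08175
[CO2*] = α₀ × DIC = 0.08175 × 3.92 = 0.320 mmol/L

[CO2*] = 0.320 mmol/L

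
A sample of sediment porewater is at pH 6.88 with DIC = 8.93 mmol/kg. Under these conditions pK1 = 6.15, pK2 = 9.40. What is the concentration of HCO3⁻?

α₁ = 1 / (1 + [H⁺]/K1 + K2/[H⁺]) = 1 / (1 + 10^-0.73 + 10^-2.52)
   = 1 / (1 + 0.18621 + 0.0030200) = 1/1.1892 = 0.8409
[HCO3⁻] = α₁ × DIC = 0.8409 × 8.93 = 7.51 mmol/kg

[HCO3⁻] = 7.51 mmol/kg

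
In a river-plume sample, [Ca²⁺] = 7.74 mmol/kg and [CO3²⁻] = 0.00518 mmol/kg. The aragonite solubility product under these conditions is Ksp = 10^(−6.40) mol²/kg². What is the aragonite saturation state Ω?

Ω = 0.101

Ksp = 10^(−6.40) = 3.981×10^-7
Ω = [Ca²⁺][CO3²⁻]/Ksp = (7.74×10^-3)(0.00518×10^-3) / 3.981×10^-7 = 0.101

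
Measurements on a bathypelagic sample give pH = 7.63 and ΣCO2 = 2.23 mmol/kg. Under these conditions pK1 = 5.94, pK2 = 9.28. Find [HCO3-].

[HCO3⁻] = 2.14 mmol/kg

α₁ = 1 / (1 + [H⁺]/K1 + K2/[H⁺]) = 1 / (1 + 10^-1.69 + 10^-1.65)
   = 1 / (1 + 0.020417 + 0.022387) = 1/1.0428 = 0.9590
[HCO3⁻] = α₁ × DIC = 0.9590 × 2.23 = 2.14 mmol/kg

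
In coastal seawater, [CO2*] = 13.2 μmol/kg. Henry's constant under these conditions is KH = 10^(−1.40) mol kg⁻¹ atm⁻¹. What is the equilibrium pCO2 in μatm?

pCO2 = 332 μatm

KH = 10^(−1.40) = 3.981×10^-2 mol kg⁻¹ atm⁻¹
pCO2 = [CO2*]/KH = 13.2×10^-6 / 3.981×10^-2 = 3.32×10^-4 atm = 332 μatm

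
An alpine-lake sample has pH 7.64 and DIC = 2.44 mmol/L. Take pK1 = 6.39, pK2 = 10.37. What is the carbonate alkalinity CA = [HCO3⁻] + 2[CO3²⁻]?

CA = 2.31 mmol/L

CA = [HCO3⁻] + 2[CO3²⁻] = (α₁ + 2α₂)·DIC
At pH 7.64: [H⁺]/K1 = 10^-1.25 = 0.056234, K2/[H⁺] = 10^-2.73 = 0.0018621
α₁ = 1/(1 + 0.056234 + 0.0018621) = 1/1.0581 = 0.9451; α₂ = α₁·K2/[H⁺] = 0.001760
α₁ + 2α₂ = 0.9486
CA = 0.9486 × 2.44 = 2.31 mmol/L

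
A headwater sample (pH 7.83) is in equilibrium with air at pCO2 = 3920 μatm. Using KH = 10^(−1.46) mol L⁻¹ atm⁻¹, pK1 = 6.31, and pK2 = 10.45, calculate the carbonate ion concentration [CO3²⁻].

[CO2*] = KH · pCO2 = 10^(−1.46) × 3920×10^-6 = 1.359×10^-4 mol/L
α₀ = 1/(1 + K1/[H⁺] + K1K2/[H⁺]²) = 1/(1 + 10^+1.52 + 10^-1.10) = 0.02925
DIC = [CO2*]/α₀ = 1.359×10^-4 / 0.02925 = 4.647 mmol/L
[CO3²⁻] = α₂·DIC; α₂ = 0.002323, so [CO3²⁻] = 0.002323 × 4.647 = 0.0108 mmol/L = 10.8 μmol/L

[CO3²⁻] = 10.8 μmol/L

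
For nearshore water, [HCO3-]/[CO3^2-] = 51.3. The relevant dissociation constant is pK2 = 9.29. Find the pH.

pH = 7.58

From K2 = [H⁺][CO3^2-]/[HCO3-]:  pH = pK2 − log₁₀([HCO3-]/[CO3^2-])
log₁₀(51.3) = +1.710
pH = 9.29 − (+1.710) = 7.58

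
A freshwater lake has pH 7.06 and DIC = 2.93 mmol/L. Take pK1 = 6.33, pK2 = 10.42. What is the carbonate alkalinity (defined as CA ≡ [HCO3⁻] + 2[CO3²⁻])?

CA = 2.47 mmol/L

CA = [HCO3⁻] + 2[CO3²⁻] = (α₁ + 2α₂)·DIC
At pH 7.06: [H⁺]/K1 = 10^-0.73 = 0.18621, K2/[H⁺] = 10^-3.36 = 0.00043652
α₁ = 1/(1 + 0.18621 + 0.00043652) = 1/1.1866 = 0.8427; α₂ = α₁·K2/[H⁺] = 0.0003679
α₁ + 2α₂ = 0.8434
CA = 0.8434 × 2.93 = 2.47 mmol/L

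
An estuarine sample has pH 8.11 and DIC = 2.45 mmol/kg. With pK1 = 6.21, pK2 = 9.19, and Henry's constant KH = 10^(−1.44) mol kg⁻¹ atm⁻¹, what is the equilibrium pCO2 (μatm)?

α₀ = 1 / (1 + K1/[H⁺] + K1K2/[H⁺]²) = 1 / (1 + 10^+1.90 + 10^+0.82)
   = 1 / (1 + 79.433 + 6.6069) = 1/87.040 = 0.01149
[CO2*] = α₀ × DIC = 0.01149 × 2.45 = 0.02815 mmol/kg
pCO2 = [CO2*]/KH = 2.815×10^-5 / 3.631×10^-2 = 775 μatm

pCO2 = 775 μatm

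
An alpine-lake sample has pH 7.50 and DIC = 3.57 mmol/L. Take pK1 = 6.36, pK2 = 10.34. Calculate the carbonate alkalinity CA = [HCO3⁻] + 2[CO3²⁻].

CA = 3.33 mmol/L

CA = [HCO3⁻] + 2[CO3²⁻] = (α₁ + 2α₂)·DIC
At pH 7.50: [H⁺]/K1 = 10^-1.14 = 0.072444, K2/[H⁺] = 10^-2.84 = 0.0014454
α₁ = 1/(1 + 0.072444 + 0.0014454) = 1/1.0739 = 0.9312; α₂ = α₁·K2/[H⁺] = 0.001346
α₁ + 2α₂ = 0.9339
CA = 0.9339 × 3.57 = 3.33 mmol/L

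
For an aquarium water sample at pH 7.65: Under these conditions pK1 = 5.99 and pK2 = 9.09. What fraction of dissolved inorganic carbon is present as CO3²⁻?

α₂ = 0.0343

α₂ = 1 / (1 + [H⁺]/K2 + [H⁺]²/(K1K2)) = 1 / (1 + 10^+1.44 + 10^-0.22)
   = 1 / (1 + 27.542 + 0.60256) = 1/29.145 = 0.03431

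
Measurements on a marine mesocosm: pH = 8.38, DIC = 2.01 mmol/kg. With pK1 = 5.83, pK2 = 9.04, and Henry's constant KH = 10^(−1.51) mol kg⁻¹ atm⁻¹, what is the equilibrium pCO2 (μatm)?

pCO2 = 150 μatm

α₀ = 1 / (1 + K1/[H⁺] + K1K2/[H⁺]²) = 1 / (1 + 10^+2.55 + 10^+1.89)
   = 1 / (1 + 354.81 + 77.625) = 1/433.44 = 0.002307
[CO2*] = α₀ × DIC = 0.002307 × 2.01 = 0.004637 mmol/kg = 4.637 μmol/kg
pCO2 = [CO2*]/KH = 4.637×10^-6 / 3.090×10^-2 = 150 μatm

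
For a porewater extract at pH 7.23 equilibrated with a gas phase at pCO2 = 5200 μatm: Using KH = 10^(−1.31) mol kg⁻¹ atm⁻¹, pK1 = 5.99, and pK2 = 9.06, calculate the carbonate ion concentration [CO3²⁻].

[CO3²⁻] = 0.0655 mmol/kg

[CO2*] = KH · pCO2 = 10^(−1.31) × 5200×10^-6 = 2.547×10^-4 mol/kg
α₀ = 1/(1 + K1/[H⁺] + K1K2/[H⁺]²) = 1/(1 + 10^+1.24 + 10^-0.59) = 0.05366
DIC = [CO2*]/α₀ = 2.547×10^-4 / 0.05366 = 4.746 mmol/kg
[CO3²⁻] = α₂·DIC; α₂ = 0.01379, so [CO3²⁻] = 0.01379 × 4.746 = 0.0655 mmol/kg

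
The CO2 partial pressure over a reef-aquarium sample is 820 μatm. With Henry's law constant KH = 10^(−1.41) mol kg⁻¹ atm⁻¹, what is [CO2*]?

KH = 10^(−1.41) = 3.890×10^-2 mol kg⁻¹ atm⁻¹
[CO2*] = KH · pCO2 = 3.890×10^-2 × 820×10^-6 atm = 3.19×10^-5 mol/kg

[CO2*] = 31.9 μmol/kg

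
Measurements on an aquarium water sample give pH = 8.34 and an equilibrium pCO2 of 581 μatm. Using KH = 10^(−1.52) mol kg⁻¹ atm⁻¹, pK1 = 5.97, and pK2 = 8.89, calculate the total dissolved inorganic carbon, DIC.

DIC = 5.29 mmol/kg

[CO2*] = KH · pCO2 = 10^(−1.52) × 581×10^-6 = 1.755×10^-5 mol/kg
α₀ = 1/(1 + K1/[H⁺] + K1K2/[H⁺]²) = 1/(1 + 10^+2.37 + 10^+1.82) = 0.003317
DIC = [CO2*]/α₀ = 1.755×10^-5 / 0.003317 = 5.29 mmol/kg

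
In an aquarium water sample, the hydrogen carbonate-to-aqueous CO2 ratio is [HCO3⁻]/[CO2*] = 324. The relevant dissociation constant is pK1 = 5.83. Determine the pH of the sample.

From K1 = [H⁺][HCO3⁻]/[CO2*]:  pH = pK1 + log₁₀([HCO3⁻]/[CO2*])
log₁₀(324) = +2.511
pH = 5.83 + (+2.511) = 8.34

pH = 8.34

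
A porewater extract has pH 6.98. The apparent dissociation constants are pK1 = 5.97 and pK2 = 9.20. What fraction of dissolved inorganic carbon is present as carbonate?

α₂ = 1 / (1 + [H⁺]/K2 + [H⁺]²/(K1K2)) = 1 / (1 + 10^+2.22 + 10^+1.21)
   = 1 / (1 + 165.96 + 16.218) = 1/183.18 = 0.005459

α₂ = 0.00546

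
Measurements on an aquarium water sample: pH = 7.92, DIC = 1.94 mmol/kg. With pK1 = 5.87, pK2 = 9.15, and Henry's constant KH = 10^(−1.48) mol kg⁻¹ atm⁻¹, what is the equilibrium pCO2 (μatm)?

α₀ = 1 / (1 + K1/[H⁺] + K1K2/[H⁺]²) = 1 / (1 + 10^+2.05 + 10^+0.82)
   = 1 / (1 + 112.20 + 6.6069) = 1/119.81 = 0.008347
[CO2*] = α₀ × DIC = 0.008347 × 1.94 = 0.01619 mmol/kg = 16.19 μmol/kg
pCO2 = [CO2*]/KH = 1.619×10^-5 / 3.311×10^-2 = 489 μatm

pCO2 = 489 μatm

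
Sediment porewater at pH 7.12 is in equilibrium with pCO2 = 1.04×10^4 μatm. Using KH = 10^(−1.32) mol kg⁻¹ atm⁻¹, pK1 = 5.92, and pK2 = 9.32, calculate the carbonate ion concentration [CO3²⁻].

[CO2*] = KH · pCO2 = 10^(−1.32) × 1.04×10^4×10^-6 = 4.978×10^-4 mol/kg
α₀ = 1/(1 + K1/[H⁺] + K1K2/[H⁺]²) = 1/(1 + 10^+1.20 + 10^-1.00) = 0.05900
DIC = [CO2*]/α₀ = 4.978×10^-4 / 0.05900 = 8.437 mmol/kg
[CO3²⁻] = α₂·DIC; α₂ = 0.005900, so [CO3²⁻] = 0.005900 × 8.437 = 0.0498 mmol/kg

[CO3²⁻] = 0.0498 mmol/kg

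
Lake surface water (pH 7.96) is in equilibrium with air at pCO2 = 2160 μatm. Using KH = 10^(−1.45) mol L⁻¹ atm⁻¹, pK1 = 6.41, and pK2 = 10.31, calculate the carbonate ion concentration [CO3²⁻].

[CO3²⁻] = 12.1 μmol/L

[CO2*] = KH · pCO2 = 10^(−1.45) × 2160×10^-6 = 7.664×10^-5 mol/L
α₀ = 1/(1 + K1/[H⁺] + K1K2/[H⁺]²) = 1/(1 + 10^+1.55 + 10^-0.80) = 0.02729
DIC = [CO2*]/α₀ = 7.664×10^-5 / 0.02729 = 2.808 mmol/L
[CO3²⁻] = α₂·DIC; α₂ = 0.004326, so [CO3²⁻] = 0.004326 × 2.808 = 0.0121 mmol/L = 12.1 μmol/L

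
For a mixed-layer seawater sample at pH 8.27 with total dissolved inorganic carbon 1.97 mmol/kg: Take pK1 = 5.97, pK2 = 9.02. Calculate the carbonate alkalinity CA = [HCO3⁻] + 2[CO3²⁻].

CA = [HCO3⁻] + 2[CO3²⁻] = (α₁ + 2α₂)·DIC
At pH 8.27: [H⁺]/K1 = 10^-2.30 = 0.0050119, K2/[H⁺] = 10^-0.75 = 0.17783
α₁ = 1/(1 + 0.0050119 + 0.17783) = 1/1.1828 = 0.8454; α₂ = α₁·K2/[H⁺] = 0.1503
α₁ + 2α₂ = 1.1461
CA = 1.1461 × 1.97 = 2.26 mmol/kg

CA = 2.26 mmol/kg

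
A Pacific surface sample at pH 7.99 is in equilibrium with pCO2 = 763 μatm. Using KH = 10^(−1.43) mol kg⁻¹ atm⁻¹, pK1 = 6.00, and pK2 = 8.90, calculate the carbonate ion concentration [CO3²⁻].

[CO3²⁻] = 0.341 mmol/kg

[CO2*] = KH · pCO2 = 10^(−1.43) × 763×10^-6 = 2.835×10^-5 mol/kg
α₀ = 1/(1 + K1/[H⁺] + K1K2/[H⁺]²) = 1/(1 + 10^+1.99 + 10^+1.08) = 0.009030
DIC = [CO2*]/α₀ = 2.835×10^-5 / 0.009030 = 3.139 mmol/kg
[CO3²⁻] = α₂·DIC; α₂ = 0.1086, so [CO3²⁻] = 0.1086 × 3.139 = 0.341 mmol/kg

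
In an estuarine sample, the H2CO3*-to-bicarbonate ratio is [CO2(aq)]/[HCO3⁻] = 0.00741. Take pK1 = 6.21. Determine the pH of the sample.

From K1 = [H⁺][HCO3⁻]/[CO2(aq)]:  pH = pK1 − log₁₀([CO2(aq)]/[HCO3⁻])
log₁₀(0.00741) = -2.130
pH = 6.21 − (-2.130) = 8.34

pH = 8.34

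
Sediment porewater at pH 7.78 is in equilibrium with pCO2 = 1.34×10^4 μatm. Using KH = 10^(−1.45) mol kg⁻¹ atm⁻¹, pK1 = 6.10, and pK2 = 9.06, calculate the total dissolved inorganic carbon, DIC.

[CO2*] = KH · pCO2 = 10^(−1.45) × 1.34×10^4×10^-6 = 4.754×10^-4 mol/kg
α₀ = 1/(1 + K1/[H⁺] + K1K2/[H⁺]²) = 1/(1 + 10^+1.68 + 10^+0.40) = 0.01946
DIC = [CO2*]/α₀ = 4.754×10^-4 / 0.01946 = 24.4 mmol/kg

DIC = 24.4 mmol/kg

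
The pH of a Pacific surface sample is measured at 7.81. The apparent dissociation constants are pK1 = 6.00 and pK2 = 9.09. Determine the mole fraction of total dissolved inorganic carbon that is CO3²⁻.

α₂ = 1 / (1 + [H⁺]/K2 + [H⁺]²/(K1K2)) = 1 / (1 + 10^+1.28 + 10^-0.53)
   = 1 / (1 + 19.055 + 0.29512) = 1/20.350 = 0.04914

α₂ = 0.0491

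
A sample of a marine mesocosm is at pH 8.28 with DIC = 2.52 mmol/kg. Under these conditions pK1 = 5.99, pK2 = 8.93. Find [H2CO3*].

α₀ = 1 / (1 + K1/[H⁺] + K1K2/[H⁺]²) = 1 / (1 + 10^+2.29 + 10^+1.64)
   = 1 / (1 + 194.98 + 43.652) = 1/239.64 = 0.004173
[CO2*] = α₀ × DIC = 0.004173 × 2.52 = 0.0105 mmol/kg = 10.5 μmol/kg

[CO2*] = 10.5 μmol/kg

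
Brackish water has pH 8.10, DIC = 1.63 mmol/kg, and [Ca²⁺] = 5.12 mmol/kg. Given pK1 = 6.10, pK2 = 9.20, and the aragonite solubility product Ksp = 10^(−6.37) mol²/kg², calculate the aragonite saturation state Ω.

α₂ = 1 / (1 + [H⁺]/K2 + [H⁺]²/(K1K2)) = 1 / (1 + 10^+1.10 + 10^-0.90)
   = 1 / (1 + 12.589 + 0.12589) = 1/13.715 = 0.07291
[CO3²⁻] = α₂ × DIC = 0.07291 × 1.63 = 0.1188 mmol/kg
Ksp = 10^(−6.37) = 4.266×10^-7
Ω = [Ca²⁺][CO3²⁻]/Ksp = (5.12×10^-3)(1.188×10^-4) / 4.266×10^-7 = 1.43

Ω = 1.43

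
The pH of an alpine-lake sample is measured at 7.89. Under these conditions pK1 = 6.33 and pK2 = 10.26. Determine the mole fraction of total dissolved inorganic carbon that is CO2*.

α₀ = 0.0267

α₀ = 1 / (1 + K1/[H⁺] + K1K2/[H⁺]²) = 1 / (1 + 10^+1.56 + 10^-0.81)
   = 1 / (1 + 36.308 + 0.15488) = 1/37.463 = 0.02669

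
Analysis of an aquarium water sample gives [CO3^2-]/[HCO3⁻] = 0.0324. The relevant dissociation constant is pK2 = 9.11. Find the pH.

pH = 7.62

From K2 = [H⁺][CO3^2-]/[HCO3⁻]:  pH = pK2 + log₁₀([CO3^2-]/[HCO3⁻])
log₁₀(0.0324) = -1.489
pH = 9.11 + (-1.489) = 7.62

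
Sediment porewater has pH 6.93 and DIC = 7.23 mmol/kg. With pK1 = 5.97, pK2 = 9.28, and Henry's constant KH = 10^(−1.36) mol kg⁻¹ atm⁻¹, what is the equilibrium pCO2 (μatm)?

α₀ = 1 / (1 + K1/[H⁺] + K1K2/[H⁺]²) = 1 / (1 + 10^+0.96 + 10^-1.39)
   = 1 / (1 + 9.1201 + 0.040738) = 1/10.161 = 0.09842
[CO2*] = α₀ × DIC = 0.09842 × 7.23 = 0.7116 mmol/kg
pCO2 = [CO2*]/KH = 7.116×10^-4 / 4.365×10^-2 = 1.63×10^4 μatm

pCO2 = 1.63×10^4 μatm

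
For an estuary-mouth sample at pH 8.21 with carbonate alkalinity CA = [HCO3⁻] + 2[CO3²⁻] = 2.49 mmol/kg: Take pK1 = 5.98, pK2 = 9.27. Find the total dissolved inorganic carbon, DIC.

DIC = 2.32 mmol/kg

CA = [HCO3⁻] + 2[CO3²⁻] = (α₁ + 2α₂)·DIC
At pH 8.21: [H⁺]/K1 = 10^-2.23 = 0.0058884, K2/[H⁺] = 10^-1.06 = 0.087096
α₁ = 1/(1 + 0.0058884 + 0.087096) = 1/1.0930 = 0.9149; α₂ = α₁·K2/[H⁺] = 0.07969
α₁ + 2α₂ = 1.0743
DIC = CA / (α₁ + 2α₂) = 2.49 / 1.0743 = 2.32 mmol/kg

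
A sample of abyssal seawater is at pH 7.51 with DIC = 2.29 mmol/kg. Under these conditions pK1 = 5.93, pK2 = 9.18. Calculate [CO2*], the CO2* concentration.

[CO2*] = 0.0575 mmol/kg

α₀ = 1 / (1 + K1/[H⁺] + K1K2/[H⁺]²) = 1 / (1 + 10^+1.58 + 10^-0.09)
   = 1 / (1 + 38.019 + 0.81283) = 1/39.832 = 0.02511
[CO2*] = α₀ × DIC = 0.02511 × 2.29 = 0.0575 mmol/kg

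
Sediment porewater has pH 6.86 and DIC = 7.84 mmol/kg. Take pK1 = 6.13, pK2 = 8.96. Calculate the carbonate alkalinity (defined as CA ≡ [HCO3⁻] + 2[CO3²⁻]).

CA = 6.67 mmol/kg

CA = [HCO3⁻] + 2[CO3²⁻] = (α₁ + 2α₂)·DIC
At pH 6.86: [H⁺]/K1 = 10^-0.73 = 0.18621, K2/[H⁺] = 10^-2.10 = 0.0079433
α₁ = 1/(1 + 0.18621 + 0.0079433) = 1/1.1942 = 0.8374; α₂ = α₁·K2/[H⁺] = 0.006652
α₁ + 2α₂ = 0.8507
CA = 0.8507 × 7.84 = 6.67 mmol/kg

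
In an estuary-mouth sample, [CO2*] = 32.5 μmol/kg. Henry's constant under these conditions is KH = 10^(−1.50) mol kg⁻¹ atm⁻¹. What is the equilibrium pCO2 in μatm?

pCO2 = 1030 μatm

KH = 10^(−1.50) = 3.162×10^-2 mol kg⁻¹ atm⁻¹
pCO2 = [CO2*]/KH = 32.5×10^-6 / 3.162×10^-2 = 1.03×10^-3 atm = 1030 μatm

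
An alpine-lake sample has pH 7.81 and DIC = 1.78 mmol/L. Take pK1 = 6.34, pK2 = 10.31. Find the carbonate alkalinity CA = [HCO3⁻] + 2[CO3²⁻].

CA = 1.73 mmol/L

CA = [HCO3⁻] + 2[CO3²⁻] = (α₁ + 2α₂)·DIC
At pH 7.81: [H⁺]/K1 = 10^-1.47 = 0.033884, K2/[H⁺] = 10^-2.50 = 0.0031623
α₁ = 1/(1 + 0.033884 + 0.0031623) = 1/1.0370 = 0.9643; α₂ = α₁·K2/[H⁺] = 0.003049
α₁ + 2α₂ = 0.9704
CA = 0.9704 × 1.78 = 1.73 mmol/L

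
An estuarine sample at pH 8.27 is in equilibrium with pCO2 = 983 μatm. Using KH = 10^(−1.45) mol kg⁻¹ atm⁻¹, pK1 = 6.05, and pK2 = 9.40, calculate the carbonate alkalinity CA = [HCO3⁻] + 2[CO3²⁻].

CA = 6.65 mmol/kg

[CO2*] = KH · pCO2 = 10^(−1.45) × 983×10^-6 = 3.488×10^-5 mol/kg
α₀ = 1/(1 + K1/[H⁺] + K1K2/[H⁺]²) = 1/(1 + 10^+2.22 + 10^+1.09) = 0.005578
DIC = [CO2*]/α₀ = 3.488×10^-5 / 0.005578 = 6.252 mmol/kg
CA = (α₁ + 2α₂)·DIC = (0.9258 + 2×0.06863) × 6.252 = 6.65 mmol/kg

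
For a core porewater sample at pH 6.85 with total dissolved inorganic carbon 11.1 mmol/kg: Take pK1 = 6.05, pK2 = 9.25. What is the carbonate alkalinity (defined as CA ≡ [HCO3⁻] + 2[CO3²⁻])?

CA = 9.62 mmol/kg

CA = [HCO3⁻] + 2[CO3²⁻] = (α₁ + 2α₂)·DIC
At pH 6.85: [H⁺]/K1 = 10^-0.80 = 0.15849, K2/[H⁺] = 10^-2.40 = 0.0039811
α₁ = 1/(1 + 0.15849 + 0.0039811) = 1/1.1625 = 0.8602; α₂ = α₁·K2/[H⁺] = 0.003425
α₁ + 2α₂ = 0.8671
CA = 0.8671 × 11.1 = 9.62 mmol/kg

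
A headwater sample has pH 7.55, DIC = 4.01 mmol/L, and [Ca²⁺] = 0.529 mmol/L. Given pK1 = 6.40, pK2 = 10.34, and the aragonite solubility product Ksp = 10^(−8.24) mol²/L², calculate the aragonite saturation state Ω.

α₂ = 1 / (1 + [H⁺]/K2 + [H⁺]²/(K1K2)) = 1 / (1 + 10^+2.79 + 10^+1.64)
   = 1 / (1 + 616.60 + 43.652) = 1/661.25 = 0.001512
[CO3²⁻] = α₂ × DIC = 0.001512 × 4.01 = 0.006064 mmol/L = 6.064 μmol/L
Ksp = 10^(−8.24) = 5.754×10^-9
Ω = [Ca²⁺][CO3²⁻]/Ksp = (0.529×10^-3)(6.064×10^-6) / 5.754×10^-9 = 0.557

Ω = 0.557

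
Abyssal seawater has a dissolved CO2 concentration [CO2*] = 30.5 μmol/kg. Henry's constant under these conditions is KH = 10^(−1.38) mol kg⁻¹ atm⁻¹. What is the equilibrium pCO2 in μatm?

KH = 10^(−1.38) = 4.169×10^-2 mol kg⁻¹ atm⁻¹
pCO2 = [CO2*]/KH = 30.5×10^-6 / 4.169×10^-2 = 7.32×10^-4 atm = 732 μatm

pCO2 = 732 μatm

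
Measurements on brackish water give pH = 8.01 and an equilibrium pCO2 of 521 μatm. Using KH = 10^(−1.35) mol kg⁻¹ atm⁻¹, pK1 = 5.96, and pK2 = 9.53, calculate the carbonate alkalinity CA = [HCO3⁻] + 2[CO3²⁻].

CA = 2.77 mmol/kg

[CO2*] = KH · pCO2 = 10^(−1.35) × 521×10^-6 = 2.327×10^-5 mol/kg
α₀ = 1/(1 + K1/[H⁺] + K1K2/[H⁺]²) = 1/(1 + 10^+2.05 + 10^+0.53) = 0.008577
DIC = [CO2*]/α₀ = 2.327×10^-5 / 0.008577 = 2.713 mmol/kg
CA = (α₁ + 2α₂)·DIC = (0.9624 + 2×0.02906) × 2.713 = 2.77 mmol/kg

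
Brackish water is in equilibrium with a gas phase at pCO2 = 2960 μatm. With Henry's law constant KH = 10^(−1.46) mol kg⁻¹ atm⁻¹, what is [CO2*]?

KH = 10^(−1.46) = 3.467×10^-2 mol kg⁻¹ atm⁻¹
[CO2*] = KH · pCO2 = 3.467×10^-2 × 2960×10^-6 atm = 1.03×10^-4 mol/kg

[CO2*] = 103 μmol/kg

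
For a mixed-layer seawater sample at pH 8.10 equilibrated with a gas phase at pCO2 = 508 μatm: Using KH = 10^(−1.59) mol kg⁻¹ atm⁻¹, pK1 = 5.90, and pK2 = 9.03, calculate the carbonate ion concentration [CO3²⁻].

[CO2*] = KH · pCO2 = 10^(−1.59) × 508×10^-6 = 1.306×10^-5 mol/kg
α₀ = 1/(1 + K1/[H⁺] + K1K2/[H⁺]²) = 1/(1 + 10^+2.20 + 10^+1.27) = 0.005615
DIC = [CO2*]/α₀ = 1.306×10^-5 / 0.005615 = 2.326 mmol/kg
[CO3²⁻] = α₂·DIC; α₂ = 0.1045, so [CO3²⁻] = 0.1045 × 2.326 = 0.243 mmol/kg

[CO3²⁻] = 0.243 mmol/kg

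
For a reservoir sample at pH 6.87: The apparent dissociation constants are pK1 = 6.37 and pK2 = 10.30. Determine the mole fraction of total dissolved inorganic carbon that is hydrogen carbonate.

α₁ = 0.760

α₁ = 1 / (1 + [H⁺]/K1 + K2/[H⁺]) = 1 / (1 + 10^-0.50 + 10^-3.43)
   = 1 / (1 + 0.31623 + 0.00037154) = 1/1.3166 = 0.7595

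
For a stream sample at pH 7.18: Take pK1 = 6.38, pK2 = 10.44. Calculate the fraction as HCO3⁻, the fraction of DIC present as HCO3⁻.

α₁ = 1 / (1 + [H⁺]/K1 + K2/[H⁺]) = 1 / (1 + 10^-0.80 + 10^-3.26)
   = 1 / (1 + 0.15849 + 0.00054954) = 1/1.1590 = 0.8628

α₁ = 0.863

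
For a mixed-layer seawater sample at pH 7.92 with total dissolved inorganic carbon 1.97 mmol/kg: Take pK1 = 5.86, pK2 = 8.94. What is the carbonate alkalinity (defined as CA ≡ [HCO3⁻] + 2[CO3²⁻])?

CA = 2.12 mmol/kg

CA = [HCO3⁻] + 2[CO3²⁻] = (α₁ + 2α₂)·DIC
At pH 7.92: [H⁺]/K1 = 10^-2.06 = 0.0087096, K2/[H⁺] = 10^-1.02 = 0.095499
α₁ = 1/(1 + 0.0087096 + 0.095499) = 1/1.1042 = 0.9056; α₂ = α₁·K2/[H⁺] = 0.08649
α₁ + 2α₂ = 1.0786
CA = 1.0786 × 1.97 = 2.12 mmol/kg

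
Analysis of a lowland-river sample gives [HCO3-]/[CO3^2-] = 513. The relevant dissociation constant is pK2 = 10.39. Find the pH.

From K2 = [H⁺][CO3^2-]/[HCO3-]:  pH = pK2 − log₁₀([HCO3-]/[CO3^2-])
log₁₀(513) = +2.710
pH = 10.39 − (+2.710) = 7.68

pH = 7.68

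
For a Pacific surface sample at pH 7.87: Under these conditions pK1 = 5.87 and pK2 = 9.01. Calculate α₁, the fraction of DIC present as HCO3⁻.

α₁ = 0.924

α₁ = 1 / (1 + [H⁺]/K1 + K2/[H⁺]) = 1 / (1 + 10^-2.00 + 10^-1.14)
   = 1 / (1 + 0.010000 + 0.072444) = 1/1.0824 = 0.9238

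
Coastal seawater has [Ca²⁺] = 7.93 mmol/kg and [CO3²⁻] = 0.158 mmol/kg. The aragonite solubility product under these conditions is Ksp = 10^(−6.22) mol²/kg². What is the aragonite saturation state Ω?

Ksp = 10^(−6.22) = 6.026×10^-7
Ω = [Ca²⁺][CO3²⁻]/Ksp = (7.93×10^-3)(0.158×10^-3) / 6.026×10^-7 = 2.08

Ω = 2.08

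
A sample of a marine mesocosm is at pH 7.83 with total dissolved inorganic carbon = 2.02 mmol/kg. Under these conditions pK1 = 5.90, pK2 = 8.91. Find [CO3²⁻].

α₂ = 1 / (1 + [H⁺]/K2 + [H⁺]²/(K1K2)) = 1 / (1 + 10^+1.08 + 10^-0.85)
   = 1 / (1 + 12.023 + 0.14125) = 1/13.164 = 0.07597
[CO3²⁻] = α₂ × DIC = 0.07597 × 2.02 = 0.153 mmol/kg

[CO3²⁻] = 0.153 mmol/kg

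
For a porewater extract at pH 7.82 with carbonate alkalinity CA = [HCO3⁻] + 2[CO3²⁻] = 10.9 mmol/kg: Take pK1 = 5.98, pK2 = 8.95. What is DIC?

CA = [HCO3⁻] + 2[CO3²⁻] = (α₁ + 2α₂)·DIC
At pH 7.82: [H⁺]/K1 = 10^-1.84 = 0.014454, K2/[H⁺] = 10^-1.13 = 0.074131
α₁ = 1/(1 + 0.014454 + 0.074131) = 1/1.0886 = 0.9186; α₂ = α₁·K2/[H⁺] = 0.06810
α₁ + 2α₂ = 1.0548
DIC = CA / (α₁ + 2α₂) = 10.9 / 1.0548 = 10.3 mmol/kg

DIC = 10.3 mmol/kg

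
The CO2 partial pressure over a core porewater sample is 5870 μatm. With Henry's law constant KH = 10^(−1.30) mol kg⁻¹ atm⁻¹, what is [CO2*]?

KH = 10^(−1.30) = 5.012×10^-2 mol kg⁻¹ atm⁻¹
[CO2*] = KH · pCO2 = 5.012×10^-2 × 5870×10^-6 atm = 2.94×10^-4 mol/kg

[CO2*] = 294 μmol/kg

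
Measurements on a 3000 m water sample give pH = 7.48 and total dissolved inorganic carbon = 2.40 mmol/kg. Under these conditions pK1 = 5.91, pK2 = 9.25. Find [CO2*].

[CO2*] = 0.0619 mmol/kg

α₀ = 1 / (1 + K1/[H⁺] + K1K2/[H⁺]²) = 1 / (1 + 10^+1.57 + 10^-0.20)
   = 1 / (1 + 37.154 + 0.63096) = 1/38.784 = 0.02578
[CO2*] = α₀ × DIC = 0.02578 × 2.40 = 0.0619 mmol/kg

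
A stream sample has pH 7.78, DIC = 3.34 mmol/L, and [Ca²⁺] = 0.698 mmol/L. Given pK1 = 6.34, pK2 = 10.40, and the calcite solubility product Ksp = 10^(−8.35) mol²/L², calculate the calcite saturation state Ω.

Ω = 1.21

α₂ = 1 / (1 + [H⁺]/K2 + [H⁺]²/(K1K2)) = 1 / (1 + 10^+2.62 + 10^+1.18)
   = 1 / (1 + 416.87 + 15.136) = 1/433.00 = 0.002309
[CO3²⁻] = α₂ × DIC = 0.002309 × 3.34 = 0.007714 mmol/L = 7.714 μmol/L
Ksp = 10^(−8.35) = 4.467×10^-9
Ω = [Ca²⁺][CO3²⁻]/Ksp = (0.698×10^-3)(7.714×10^-6) / 4.467×10^-9 = 1.21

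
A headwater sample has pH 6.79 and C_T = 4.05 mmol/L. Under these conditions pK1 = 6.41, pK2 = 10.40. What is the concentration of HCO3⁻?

α₁ = 1 / (1 + [H⁺]/K1 + K2/[H⁺]) = 1 / (1 + 10^-0.38 + 10^-3.61)
   = 1 / (1 + 0.41687 + 0.00024547) = 1/1.4171 = 0.7057
[HCO3⁻] = α₁ × DIC = 0.7057 × 4.05 = 2.86 mmol/L

[HCO3⁻] = 2.86 mmol/L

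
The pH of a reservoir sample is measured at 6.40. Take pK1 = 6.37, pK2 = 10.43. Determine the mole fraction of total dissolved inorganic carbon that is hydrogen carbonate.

α₁ = 0.517

α₁ = 1 / (1 + [H⁺]/K1 + K2/[H⁺]) = 1 / (1 + 10^-0.03 + 10^-4.03)
   = 1 / (1 + 0.93325 + 9.3325×10^-5) = 1/1.9333 = 0.5172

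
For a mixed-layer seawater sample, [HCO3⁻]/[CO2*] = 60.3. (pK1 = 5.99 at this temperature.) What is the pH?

pH = 7.77

From K1 = [H⁺][HCO3⁻]/[CO2*]:  pH = pK1 + log₁₀([HCO3⁻]/[CO2*])
log₁₀(60.3) = +1.780
pH = 5.99 + (+1.780) = 7.77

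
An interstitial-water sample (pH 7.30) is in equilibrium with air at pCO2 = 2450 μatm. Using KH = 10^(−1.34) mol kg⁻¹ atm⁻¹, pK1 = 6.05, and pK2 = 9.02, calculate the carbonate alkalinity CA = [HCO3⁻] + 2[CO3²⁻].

[CO2*] = KH · pCO2 = 10^(−1.34) × 2450×10^-6 = 1.120×10^-4 mol/kg
α₀ = 1/(1 + K1/[H⁺] + K1K2/[H⁺]²) = 1/(1 + 10^+1.25 + 10^-0.47) = 0.05230
DIC = [CO2*]/α₀ = 1.120×10^-4 / 0.05230 = 2.141 mmol/kg
CA = (α₁ + 2α₂)·DIC = (0.9300 + 2×0.01772) × 2.141 = 2.07 mmol/kg

CA = 2.07 mmol/kg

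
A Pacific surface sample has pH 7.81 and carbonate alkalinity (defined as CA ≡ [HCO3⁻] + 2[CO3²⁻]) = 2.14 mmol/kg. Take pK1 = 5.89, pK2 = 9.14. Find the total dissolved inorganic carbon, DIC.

DIC = 2.07 mmol/kg

CA = [HCO3⁻] + 2[CO3²⁻] = (α₁ + 2α₂)·DIC
At pH 7.81: [H⁺]/K1 = 10^-1.92 = 0.012023, K2/[H⁺] = 10^-1.33 = 0.046774
α₁ = 1/(1 + 0.012023 + 0.046774) = 1/1.0588 = 0.9445; α₂ = α₁·K2/[H⁺] = 0.04418
α₁ + 2α₂ = 1.0328
DIC = CA / (α₁ + 2α₂) = 2.14 / 1.0328 = 2.07 mmol/kg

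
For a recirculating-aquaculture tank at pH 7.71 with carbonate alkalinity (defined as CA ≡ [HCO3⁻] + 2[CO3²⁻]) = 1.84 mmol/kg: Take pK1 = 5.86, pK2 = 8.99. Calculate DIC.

CA = [HCO3⁻] + 2[CO3²⁻] = (α₁ + 2α₂)·DIC
At pH 7.71: [H⁺]/K1 = 10^-1.85 = 0.014125, K2/[H⁺] = 10^-1.28 = 0.052481
α₁ = 1/(1 + 0.014125 + 0.052481) = 1/1.0666 = 0.9376; α₂ = α₁·K2/[H⁺] = 0.04920
α₁ + 2α₂ = 1.0360
DIC = CA / (α₁ + 2α₂) = 1.84 / 1.0360 = 1.78 mmol/kg

DIC = 1.78 mmol/kg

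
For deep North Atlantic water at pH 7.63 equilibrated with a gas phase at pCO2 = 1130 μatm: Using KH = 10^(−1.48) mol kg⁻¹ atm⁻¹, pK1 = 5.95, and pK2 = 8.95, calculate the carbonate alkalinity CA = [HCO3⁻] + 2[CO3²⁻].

[CO2*] = KH · pCO2 = 10^(−1.48) × 1130×10^-6 = 3.742×10^-5 mol/kg
α₀ = 1/(1 + K1/[H⁺] + K1K2/[H⁺]²) = 1/(1 + 10^+1.68 + 10^+0.36) = 0.01955
DIC = [CO2*]/α₀ = 3.742×10^-5 / 0.01955 = 1.914 mmol/kg
CA = (α₁ + 2α₂)·DIC = (0.9357 + 2×0.04478) × 1.914 = 1.96 mmol/kg

CA = 1.96 mmol/kg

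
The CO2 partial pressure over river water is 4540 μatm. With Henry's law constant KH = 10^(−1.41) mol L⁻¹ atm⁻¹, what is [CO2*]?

[CO2*] = 177 μmol/L

KH = 10^(−1.41) = 3.890×10^-2 mol L⁻¹ atm⁻¹
[CO2*] = KH · pCO2 = 3.890×10^-2 × 4540×10^-6 atm = 1.77×10^-4 mol/L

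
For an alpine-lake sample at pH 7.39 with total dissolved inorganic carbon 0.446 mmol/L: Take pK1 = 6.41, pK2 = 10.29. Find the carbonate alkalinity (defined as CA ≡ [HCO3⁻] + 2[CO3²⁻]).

CA = 0.404 mmol/L

CA = [HCO3⁻] + 2[CO3²⁻] = (α₁ + 2α₂)·DIC
At pH 7.39: [H⁺]/K1 = 10^-0.98 = 0.10471, K2/[H⁺] = 10^-2.90 = 0.0012589
α₁ = 1/(1 + 0.10471 + 0.0012589) = 1/1.1060 = 0.9042; α₂ = α₁·K2/[H⁺] = 0.001138
α₁ + 2α₂ = 0.9065
CA = 0.9065 × 0.446 = 0.404 mmol/L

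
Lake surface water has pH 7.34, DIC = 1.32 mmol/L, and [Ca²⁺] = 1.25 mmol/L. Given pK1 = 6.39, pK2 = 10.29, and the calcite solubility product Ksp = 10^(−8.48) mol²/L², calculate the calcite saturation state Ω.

α₂ = 1 / (1 + [H⁺]/K2 + [H⁺]²/(K1K2)) = 1 / (1 + 10^+2.95 + 10^+2.00)
   = 1 / (1 + 891.25 + 100.00) = 1/992.25 = 0.001008
[CO3²⁻] = α₂ × DIC = 0.001008 × 1.32 = 0.001330 mmol/L = 1.330 μmol/L
Ksp = 10^(−8.48) = 3.311×10^-9
Ω = [Ca²⁺][CO3²⁻]/Ksp = (1.25×10^-3)(1.330×10^-6) / 3.311×10^-9 = 0.502

Ω = 0.502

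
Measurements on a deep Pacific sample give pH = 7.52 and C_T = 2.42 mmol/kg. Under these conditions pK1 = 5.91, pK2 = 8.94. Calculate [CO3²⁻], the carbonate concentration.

α₂ = 1 / (1 + [H⁺]/K2 + [H⁺]²/(K1K2)) = 1 / (1 + 10^+1.42 + 10^-0.19)
   = 1 / (1 + 26.303 + 0.64565) = 1/27.948 = 0.03578
[CO3²⁻] = α₂ × DIC = 0.03578 × 2.42 = 0.0866 mmol/kg

[CO3²⁻] = 0.0866 mmol/kg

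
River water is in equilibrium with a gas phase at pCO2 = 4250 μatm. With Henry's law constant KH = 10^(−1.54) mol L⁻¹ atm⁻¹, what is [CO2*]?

KH = 10^(−1.54) = 2.884×10^-2 mol L⁻¹ atm⁻¹
[CO2*] = KH · pCO2 = 2.884×10^-2 × 4250×10^-6 atm = 1.23×10^-4 mol/L

[CO2*] = 123 μmol/L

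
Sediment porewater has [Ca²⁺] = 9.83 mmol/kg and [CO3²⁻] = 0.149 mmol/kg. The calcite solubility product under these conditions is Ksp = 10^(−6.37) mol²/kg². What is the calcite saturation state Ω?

Ksp = 10^(−6.37) = 4.266×10^-7
Ω = [Ca²⁺][CO3²⁻]/Ksp = (9.83×10^-3)(0.149×10^-3) / 4.266×10^-7 = 3.43

Ω = 3.43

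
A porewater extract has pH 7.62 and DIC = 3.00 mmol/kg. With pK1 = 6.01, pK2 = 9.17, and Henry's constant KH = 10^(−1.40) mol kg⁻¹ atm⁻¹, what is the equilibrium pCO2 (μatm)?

α₀ = 1 / (1 + K1/[H⁺] + K1K2/[H⁺]²) = 1 / (1 + 10^+1.61 + 10^+0.06)
   = 1 / (1 + 40.738 + 1.1482) = 1/42.886 = 0.02332
[CO2*] = α₀ × DIC = 0.02332 × 3.00 = 0.06995 mmol/kg
pCO2 = [CO2*]/KH = 6.995×10^-5 / 3.981×10^-2 = 1760 μatm

pCO2 = 1760 μatm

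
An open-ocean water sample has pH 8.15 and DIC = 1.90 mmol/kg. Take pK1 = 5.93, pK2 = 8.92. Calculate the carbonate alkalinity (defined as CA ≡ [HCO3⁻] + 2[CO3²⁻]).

CA = [HCO3⁻] + 2[CO3²⁻] = (α₁ + 2α₂)·DIC
At pH 8.15: [H⁺]/K1 = 10^-2.22 = 0.0060256, K2/[H⁺] = 10^-0.77 = 0.16982
α₁ = 1/(1 + 0.0060256 + 0.16982) = 1/1.1758 = 0.8504; α₂ = α₁·K2/[H⁺] = 0.1444
α₁ + 2α₂ = 1.1393
CA = 1.1393 × 1.90 = 2.16 mmol/kg

CA = 2.16 mmol/kg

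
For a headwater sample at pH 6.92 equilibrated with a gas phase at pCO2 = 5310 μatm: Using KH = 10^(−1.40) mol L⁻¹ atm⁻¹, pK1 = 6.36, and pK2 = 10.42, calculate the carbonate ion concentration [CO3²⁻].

[CO3²⁻] = 0.243 μmol/L

[CO2*] = KH · pCO2 = 10^(−1.40) × 5310×10^-6 = 2.114×10^-4 mol/L
α₀ = 1/(1 + K1/[H⁺] + K1K2/[H⁺]²) = 1/(1 + 10^+0.56 + 10^-2.94) = 0.2159
DIC = [CO2*]/α₀ = 2.114×10^-4 / 0.2159 = 0.9792 mmol/L
[CO3²⁻] = α₂·DIC; α₂ = 0.0002479, so [CO3²⁻] = 0.0002479 × 0.9792 = 0.000243 mmol/L = 0.243 μmol/L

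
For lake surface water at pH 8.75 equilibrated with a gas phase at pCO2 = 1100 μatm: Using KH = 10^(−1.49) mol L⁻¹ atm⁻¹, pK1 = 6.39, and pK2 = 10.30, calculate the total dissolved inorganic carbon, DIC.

[CO2*] = KH · pCO2 = 10^(−1.49) × 1100×10^-6 = 3.560×10^-5 mol/L
α₀ = 1/(1 + K1/[H⁺] + K1K2/[H⁺]²) = 1/(1 + 10^+2.36 + 10^+0.81) = 0.004228
DIC = [CO2*]/α₀ = 3.560×10^-5 / 0.004228 = 8.42 mmol/L

DIC = 8.42 mmol/L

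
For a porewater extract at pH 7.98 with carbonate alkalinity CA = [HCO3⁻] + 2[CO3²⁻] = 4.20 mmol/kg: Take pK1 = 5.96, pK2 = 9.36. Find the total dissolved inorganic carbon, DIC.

DIC = 4.08 mmol/kg

CA = [HCO3⁻] + 2[CO3²⁻] = (α₁ + 2α₂)·DIC
At pH 7.98: [H⁺]/K1 = 10^-2.02 = 0.0095499, K2/[H⁺] = 10^-1.38 = 0.041687
α₁ = 1/(1 + 0.0095499 + 0.041687) = 1/1.0512 = 0.9513; α₂ = α₁·K2/[H⁺] = 0.03966
α₁ + 2α₂ = 1.0306
DIC = CA / (α₁ + 2α₂) = 4.20 / 1.0306 = 4.08 mmol/kg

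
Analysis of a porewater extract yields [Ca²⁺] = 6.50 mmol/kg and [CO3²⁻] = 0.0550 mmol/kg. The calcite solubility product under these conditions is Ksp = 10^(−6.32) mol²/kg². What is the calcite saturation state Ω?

Ω = 0.747

Ksp = 10^(−6.32) = 4.786×10^-7
Ω = [Ca²⁺][CO3²⁻]/Ksp = (6.50×10^-3)(0.0550×10^-3) / 4.786×10^-7 = 0.747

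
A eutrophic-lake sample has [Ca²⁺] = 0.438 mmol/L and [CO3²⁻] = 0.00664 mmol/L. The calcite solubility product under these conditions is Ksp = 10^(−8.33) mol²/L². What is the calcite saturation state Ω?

Ksp = 10^(−8.33) = 4.677×10^-9
Ω = [Ca²⁺][CO3²⁻]/Ksp = (0.438×10^-3)(0.00664×10^-3) / 4.677×10^-9 = 0.622

Ω = 0.622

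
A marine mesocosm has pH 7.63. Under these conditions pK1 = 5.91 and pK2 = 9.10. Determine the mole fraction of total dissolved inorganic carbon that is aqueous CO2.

α₀ = 0.0181

α₀ = 1 / (1 + K1/[H⁺] + K1K2/[H⁺]²) = 1 / (1 + 10^+1.72 + 10^+0.25)
   = 1 / (1 + 52.481 + 1.7783) = 1/55.259 = 0.01810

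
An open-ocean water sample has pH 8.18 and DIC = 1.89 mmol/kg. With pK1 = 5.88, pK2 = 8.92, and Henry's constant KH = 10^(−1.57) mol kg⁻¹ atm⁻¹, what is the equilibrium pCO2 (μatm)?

pCO2 = 296 μatm

α₀ = 1 / (1 + K1/[H⁺] + K1K2/[H⁺]²) = 1 / (1 + 10^+2.30 + 10^+1.56)
   = 1 / (1 + 199.53 + 36.308) = 1/236.83 = 0.004222
[CO2*] = α₀ × DIC = 0.004222 × 1.89 = 0.007980 mmol/kg = 7.980 μmol/kg
pCO2 = [CO2*]/KH = 7.980×10^-6 / 2.692×10^-2 = 296 μatm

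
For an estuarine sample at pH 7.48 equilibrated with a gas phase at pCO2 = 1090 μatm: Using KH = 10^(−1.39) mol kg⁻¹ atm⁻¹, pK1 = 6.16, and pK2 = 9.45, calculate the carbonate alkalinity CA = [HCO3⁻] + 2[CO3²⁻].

CA = 0.948 mmol/kg

[CO2*] = KH · pCO2 = 10^(−1.39) × 1090×10^-6 = 4.440×10^-5 mol/kg
α₀ = 1/(1 + K1/[H⁺] + K1K2/[H⁺]²) = 1/(1 + 10^+1.32 + 10^-0.65) = 0.04521
DIC = [CO2*]/α₀ = 4.440×10^-5 / 0.04521 = 0.9821 mmol/kg
CA = (α₁ + 2α₂)·DIC = (0.9447 + 2×0.01012) × 0.9821 = 0.948 mmol/kg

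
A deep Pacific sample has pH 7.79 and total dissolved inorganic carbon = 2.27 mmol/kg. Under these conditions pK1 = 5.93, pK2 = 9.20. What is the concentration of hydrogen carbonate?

α₁ = 1 / (1 + [H⁺]/K1 + K2/[H⁺]) = 1 / (1 + 10^-1.86 + 10^-1.41)
   = 1 / (1 + 0.013804 + 0.038905) = 1/1.0527 = 0.9499
[HCO3⁻] = α₁ × DIC = 0.9499 × 2.27 = 2.16 mmol/kg

[HCO3⁻] = 2.16 mmol/kg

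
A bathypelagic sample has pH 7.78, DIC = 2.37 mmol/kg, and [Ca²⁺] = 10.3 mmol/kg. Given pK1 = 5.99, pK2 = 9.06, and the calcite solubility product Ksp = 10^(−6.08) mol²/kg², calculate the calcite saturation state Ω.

α₂ = 1 / (1 + [H⁺]/K2 + [H⁺]²/(K1K2)) = 1 / (1 + 10^+1.28 + 10^-0.51)
   = 1 / (1 + 19.055 + 0.30903) = 1/20.364 = 0.04911
[CO3²⁻] = α₂ × DIC = 0.04911 × 2.37 = 0.1164 mmol/kg
Ksp = 10^(−6.08) = 8.318×10^-7
Ω = [Ca²⁺][CO3²⁻]/Ksp = (10.3×10^-3)(1.164×10^-4) / 8.318×10^-7 = 1.44

Ω = 1.44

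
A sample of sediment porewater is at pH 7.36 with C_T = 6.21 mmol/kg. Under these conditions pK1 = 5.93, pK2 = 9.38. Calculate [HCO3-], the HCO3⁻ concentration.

α₁ = 1 / (1 + [H⁺]/K1 + K2/[H⁺]) = 1 / (1 + 10^-1.43 + 10^-2.02)
   = 1 / (1 + 0.037154 + 0.0095499) = 1/1.0467 = 0.9554
[HCO3⁻] = α₁ × DIC = 0.9554 × 6.21 = 5.93 mmol/kg

[HCO3⁻] = 5.93 mmol/kg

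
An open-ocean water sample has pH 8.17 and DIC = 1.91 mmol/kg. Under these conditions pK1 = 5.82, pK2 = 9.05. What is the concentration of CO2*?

α₀ = 1 / (1 + K1/[H⁺] + K1K2/[H⁺]²) = 1 / (1 + 10^+2.35 + 10^+1.47)
   = 1 / (1 + 223.87 + 29.512) = 1/254.38 = 0.003931
[CO2*] = α₀ × DIC = 0.003931 × 1.91 = 0.00751 mmol/kg = 7.51 μmol/kg

[CO2*] = 7.51 μmol/kg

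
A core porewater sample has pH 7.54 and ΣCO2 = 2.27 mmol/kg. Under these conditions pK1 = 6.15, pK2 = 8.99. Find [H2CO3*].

[CO2*] = 0.0859 mmol/kg

α₀ = 1 / (1 + K1/[H⁺] + K1K2/[H⁺]²) = 1 / (1 + 10^+1.39 + 10^-0.06)
   = 1 / (1 + 24.547 + 0.87096) = 1/26.418 = 0.03785
[CO2*] = α₀ × DIC = 0.03785 × 2.27 = 0.0859 mmol/kg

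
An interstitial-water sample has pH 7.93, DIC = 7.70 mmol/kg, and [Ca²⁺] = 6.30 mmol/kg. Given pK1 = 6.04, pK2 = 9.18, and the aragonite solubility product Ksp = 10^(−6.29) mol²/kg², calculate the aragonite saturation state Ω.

Ω = 4.98

α₂ = 1 / (1 + [H⁺]/K2 + [H⁺]²/(K1K2)) = 1 / (1 + 10^+1.25 + 10^-0.64)
   = 1 / (1 + 17.783 + 0.22909) = 1/19.012 = 0.05260
[CO3²⁻] = α₂ × DIC = 0.05260 × 7.70 = 0.4050 mmol/kg
Ksp = 10^(−6.29) = 5.129×10^-7
Ω = [Ca²⁺][CO3²⁻]/Ksp = (6.30×10^-3)(4.050×10^-4) / 5.129×10^-7 = 4.98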